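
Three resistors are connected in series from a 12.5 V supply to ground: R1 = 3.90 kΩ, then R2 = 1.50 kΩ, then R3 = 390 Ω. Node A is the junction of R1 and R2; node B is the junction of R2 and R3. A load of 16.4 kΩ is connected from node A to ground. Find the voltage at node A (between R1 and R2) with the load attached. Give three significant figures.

V ≈ 3.79 V

Below node A the series string R2+R3 = 1890 Ω sits in parallel with the 16400 Ω load: 1695 Ω.
V_A = 12.5 × 1695/(3900 + 1695) = 3.79 V.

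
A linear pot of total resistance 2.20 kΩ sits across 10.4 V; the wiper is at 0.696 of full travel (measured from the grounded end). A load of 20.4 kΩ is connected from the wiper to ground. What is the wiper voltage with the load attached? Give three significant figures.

The wiper splits the pot into (1−α)R = 668.8 Ω above and αR = 1531 Ω below.
Lower section ‖ load = 1424 Ω.
V_wiper = 10.4 × 1424/(668.8 + 1424) = 7.08 V.

V ≈ 7.08 V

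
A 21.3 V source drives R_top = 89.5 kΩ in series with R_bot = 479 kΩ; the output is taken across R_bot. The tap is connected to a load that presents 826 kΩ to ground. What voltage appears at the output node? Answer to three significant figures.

V_out ≈ 16.4 V

The load sits in parallel with R_bot: R_bot‖R_L = (479 × 826) / (479 + 826) = 303.2 kΩ.
V_out = 21.3 × 303.2 / (89.5 + 303.2) = 21.3 × 303.2/392.7 = 16.4 V.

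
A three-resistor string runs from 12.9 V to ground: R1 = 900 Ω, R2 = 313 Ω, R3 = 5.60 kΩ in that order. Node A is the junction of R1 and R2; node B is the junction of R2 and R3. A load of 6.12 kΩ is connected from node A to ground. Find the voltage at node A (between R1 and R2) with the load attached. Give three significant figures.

Below node A the series string R2+R3 = 5913 Ω sits in parallel with the 6120 Ω load: 3007 Ω.
V_A = 12.9 × 3007/(900 + 3007) = 9.93 V.

V ≈ 9.93 V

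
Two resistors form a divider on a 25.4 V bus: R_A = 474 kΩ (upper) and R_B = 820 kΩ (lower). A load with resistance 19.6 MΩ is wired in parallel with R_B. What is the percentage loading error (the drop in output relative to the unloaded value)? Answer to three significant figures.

1.51 %

The divider's output (Thévenin) resistance is R_A‖R_B = 300.4 kΩ.
Fractional drop under load = R_th/(R_th + R_L) = 300.4 / (300.4 + 19600) = 0.01509.
So the output falls by 1.51 %.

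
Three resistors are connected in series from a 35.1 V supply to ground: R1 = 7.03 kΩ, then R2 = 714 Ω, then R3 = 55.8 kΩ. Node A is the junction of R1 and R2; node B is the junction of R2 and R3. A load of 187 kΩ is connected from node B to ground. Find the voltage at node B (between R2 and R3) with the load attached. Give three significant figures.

V ≈ 29.7 V

At node B, R3 is in parallel with the load: R3‖R_L = 42980 Ω.
Below node A the resistance is R2 + (R3‖R_L) = 43690 Ω, so V_A = 35.1 × 43690/50720 = 30.24 V.
Then V_B = V_A × (R3‖R_L)/(R2 + R3‖R_L) = 30.24 × 42980/43690 = 29.7 V.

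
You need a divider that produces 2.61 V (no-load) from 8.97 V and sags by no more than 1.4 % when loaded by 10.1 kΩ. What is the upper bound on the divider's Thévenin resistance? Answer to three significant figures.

Loading drop = R_th/(R_th + R_L) ≤ 0.0140, so R_th ≤ R_L · ε/(1−ε) = 10.1 kΩ × 0.0140/0.9860 = 143 Ω.

R_th ≤ 143 Ω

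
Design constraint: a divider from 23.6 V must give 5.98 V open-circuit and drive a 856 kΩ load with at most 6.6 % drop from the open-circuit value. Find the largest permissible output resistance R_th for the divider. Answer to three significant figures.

Loading drop = R_th/(R_th + R_L) ≤ 0.0660, so R_th ≤ R_L · ε/(1−ε) = 856 kΩ × 0.0660/0.9340 = 60.5 kΩ.
(Any R1, R2 with R2/(R1+R2) = 0.253 and R1‖R2 ≤ 60.5 kΩ will meet the spec.)

R_th ≤ 60.5 kΩ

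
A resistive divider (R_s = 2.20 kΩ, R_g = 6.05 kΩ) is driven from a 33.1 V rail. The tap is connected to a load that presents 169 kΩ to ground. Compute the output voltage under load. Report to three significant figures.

The load sits in parallel with R_g: R_g‖R_L = (6.05 × 169) / (6.05 + 169) = 5.841 kΩ.
V_out = 33.1 × 5.841 / (2.20 + 5.841) = 33.1 × 5.841/8.041 = 24.0 V.

V_out ≈ 24.0 V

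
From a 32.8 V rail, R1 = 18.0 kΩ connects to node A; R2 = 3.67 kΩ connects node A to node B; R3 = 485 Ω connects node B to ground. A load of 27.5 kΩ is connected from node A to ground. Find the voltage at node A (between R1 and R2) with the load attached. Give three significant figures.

V ≈ 5.48 V

Below node A the series string R2+R3 = 4155 Ω sits in parallel with the 27500 Ω load: 3610 Ω.
V_A = 32.8 × 3610/(18000 + 3610) = 5.48 V.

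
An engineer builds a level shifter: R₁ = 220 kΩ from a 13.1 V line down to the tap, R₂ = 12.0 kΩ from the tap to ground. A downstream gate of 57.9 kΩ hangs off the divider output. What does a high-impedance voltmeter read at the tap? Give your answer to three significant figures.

The load sits in parallel with R₂: R₂‖R_L = (12.0 × 57.9) / (12.0 + 57.9) = 9.940 kΩ.
V_out = 13.1 × 9.940 / (220 + 9.940) = 13.1 × 9.940/229.9 = 0.566 V.

V_out ≈ 0.566 V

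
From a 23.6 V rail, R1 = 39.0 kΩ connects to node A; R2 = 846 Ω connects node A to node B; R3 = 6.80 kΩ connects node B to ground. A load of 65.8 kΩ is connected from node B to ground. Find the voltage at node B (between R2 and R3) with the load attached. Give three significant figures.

V ≈ 3.16 V

At node B, R3 is in parallel with the load: R3‖R_L = 6163 Ω.
Below node A the resistance is R2 + (R3‖R_L) = 7009 Ω, so V_A = 23.6 × 7009/46010 = 3.595 V.
Then V_B = V_A × (R3‖R_L)/(R2 + R3‖R_L) = 3.595 × 6163/7009 = 3.16 V.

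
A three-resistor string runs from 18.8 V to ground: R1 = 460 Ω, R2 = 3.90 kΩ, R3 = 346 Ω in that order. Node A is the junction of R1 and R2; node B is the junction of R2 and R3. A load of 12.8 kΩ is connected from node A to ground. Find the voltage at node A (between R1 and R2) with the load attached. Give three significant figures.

Below node A the series string R2+R3 = 4246 Ω sits in parallel with the 12800 Ω load: 3188 Ω.
V_A = 18.8 × 3188/(460 + 3188) = 16.4 V.

V ≈ 16.4 V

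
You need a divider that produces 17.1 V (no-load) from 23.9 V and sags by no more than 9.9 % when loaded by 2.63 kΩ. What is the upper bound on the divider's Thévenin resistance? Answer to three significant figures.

R_th ≤ 289 Ω

Loading drop = R_th/(R_th + R_L) ≤ 0.0990, so R_th ≤ R_L · ε/(1−ε) = 2.63 kΩ × 0.0990/0.9010 = 289 Ω.
(Any R1, R2 with R2/(R1+R2) = 0.715 and R1‖R2 ≤ 289 Ω will meet the spec.)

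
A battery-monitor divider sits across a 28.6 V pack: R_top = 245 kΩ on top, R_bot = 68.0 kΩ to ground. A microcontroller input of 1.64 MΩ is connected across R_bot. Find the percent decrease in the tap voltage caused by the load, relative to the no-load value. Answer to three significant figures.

The divider's output (Thévenin) resistance is R_top‖R_bot = 53.23 kΩ.
Fractional drop under load = R_th/(R_th + R_L) = 53.23 / (53.23 + 1640) = 0.03144.
So the output falls by 3.14 %.

3.14 %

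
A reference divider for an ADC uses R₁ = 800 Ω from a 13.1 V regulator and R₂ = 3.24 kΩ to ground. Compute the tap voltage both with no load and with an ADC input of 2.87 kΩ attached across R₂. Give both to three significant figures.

Open-circuit: V = 13.1 × 3240/(800 + 3240) = 10.5 V.
With the load, R₂ becomes R₂‖R_L = 1522 Ω, so V = 13.1 × 1522/2322 = 8.59 V.

Unloaded: 10.5 V; loaded: 8.59 V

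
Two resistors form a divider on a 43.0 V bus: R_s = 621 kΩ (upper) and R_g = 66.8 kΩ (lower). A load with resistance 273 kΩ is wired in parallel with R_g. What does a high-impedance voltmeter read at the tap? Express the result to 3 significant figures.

V_out ≈ 3.42 V

The load sits in parallel with R_g: R_g‖R_L = (66.8 × 273) / (66.8 + 273) = 53.67 kΩ.
V_out = 43.0 × 53.67 / (621 + 53.67) = 43.0 × 53.67/674.7 = 3.42 V.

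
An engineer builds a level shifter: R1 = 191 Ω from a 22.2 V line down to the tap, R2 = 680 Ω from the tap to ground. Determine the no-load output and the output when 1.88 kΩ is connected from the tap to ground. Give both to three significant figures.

Open-circuit: V = 22.2 × 680/(191 + 680) = 17.3 V.
With the load, R2 becomes R2‖R_L = 499.4 Ω, so V = 22.2 × 499.4/690.4 = 16.1 V.

Unloaded: 17.3 V; loaded: 16.1 V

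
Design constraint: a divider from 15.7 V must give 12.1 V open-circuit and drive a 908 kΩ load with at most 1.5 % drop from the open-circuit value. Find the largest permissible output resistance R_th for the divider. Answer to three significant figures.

Loading drop = R_th/(R_th + R_L) ≤ 0.0150, so R_th ≤ R_L · ε/(1−ε) = 908 kΩ × 0.0150/0.9850 = 13.8 kΩ.
(Any R1, R2 with R2/(R1+R2) = 0.771 and R1‖R2 ≤ 13.8 kΩ will meet the spec.)

R_th ≤ 13.8 kΩ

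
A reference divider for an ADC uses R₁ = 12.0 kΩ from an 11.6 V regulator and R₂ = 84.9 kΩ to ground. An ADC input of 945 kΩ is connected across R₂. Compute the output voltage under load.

V_out ≈ 10.1 V

The load sits in parallel with R₂: R₂‖R_L = (84.9 × 945) / (84.9 + 945) = 77.90 kΩ.
V_out = 11.6 × 77.90 / (12.0 + 77.90) = 11.6 × 77.90/89.90 = 10.1 V.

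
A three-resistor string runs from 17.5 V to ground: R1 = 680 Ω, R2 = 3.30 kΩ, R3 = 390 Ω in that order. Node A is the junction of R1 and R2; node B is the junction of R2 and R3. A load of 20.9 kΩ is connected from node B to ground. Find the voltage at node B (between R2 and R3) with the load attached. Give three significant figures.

At node B, R3 is in parallel with the load: R3‖R_L = 382.9 Ω.
Below node A the resistance is R2 + (R3‖R_L) = 3683 Ω, so V_A = 17.5 × 3683/4363 = 14.77 V.
Then V_B = V_A × (R3‖R_L)/(R2 + R3‖R_L) = 14.77 × 382.9/3683 = 1.54 V.

V ≈ 1.54 V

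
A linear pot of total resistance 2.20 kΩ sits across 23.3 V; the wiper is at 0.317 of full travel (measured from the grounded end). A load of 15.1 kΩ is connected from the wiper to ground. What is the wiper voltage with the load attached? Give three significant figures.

The wiper splits the pot into (1−α)R = 1503 Ω above and αR = 697.4 Ω below.
Lower section ‖ load = 666.6 Ω.
V_wiper = 23.3 × 666.6/(1503 + 666.6) = 7.16 V.

V ≈ 7.16 V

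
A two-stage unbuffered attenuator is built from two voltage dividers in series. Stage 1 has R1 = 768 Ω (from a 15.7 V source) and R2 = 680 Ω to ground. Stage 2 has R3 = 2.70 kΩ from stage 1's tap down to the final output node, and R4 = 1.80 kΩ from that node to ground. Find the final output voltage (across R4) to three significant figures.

V_out ≈ 2.73 V

Stage 2 presents R3+R4 = 4500 Ω as a load on stage 1's tap.
Stage 1's lower leg becomes R2‖(R3+R4) = 590.7 Ω, so V_mid = 15.7 × 590.7/1359 = 6.826 V.
Stage 2 is itself unloaded: V_out = V_mid × R4/(R3+R4) = 6.826 × 1800/4500 = 2.73 V.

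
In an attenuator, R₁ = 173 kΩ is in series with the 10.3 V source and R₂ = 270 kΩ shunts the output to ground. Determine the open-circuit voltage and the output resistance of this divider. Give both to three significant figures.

V_th = 6.28 V, R_th = 105 kΩ

V_th is the open-circuit tap voltage: 10.3 × 270/(173 + 270) = 6.28 V.
With the supply zeroed, R₁ and R₂ appear in parallel from the tap: R_th = R₁‖R₂ = (173 × 270)/443.0 = 105 kΩ.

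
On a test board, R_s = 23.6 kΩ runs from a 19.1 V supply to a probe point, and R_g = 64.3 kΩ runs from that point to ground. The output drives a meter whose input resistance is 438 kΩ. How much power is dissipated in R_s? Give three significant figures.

P ≈ 1.36 mW

Total resistance from the source is R_s + (R_g‖R_L) = 79.67 kΩ, so I = 19.1/79.67 kΩ = 0.2397 mA.
P = I²·R_s = (0.2397 mA)² × 23.6 kΩ = 1.36 mW.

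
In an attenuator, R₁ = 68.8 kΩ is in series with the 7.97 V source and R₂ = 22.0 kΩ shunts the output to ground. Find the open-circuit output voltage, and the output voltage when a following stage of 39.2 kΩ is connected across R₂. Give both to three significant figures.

Unloaded: 1.93 V; loaded: 1.35 V

Open-circuit: V = 7.97 × 22.0/(68.8 + 22.0) = 1.93 V.
With the load, R₂ becomes R₂‖R_L = 14.09 kΩ, so V = 7.97 × 14.09/82.89 = 1.35 V.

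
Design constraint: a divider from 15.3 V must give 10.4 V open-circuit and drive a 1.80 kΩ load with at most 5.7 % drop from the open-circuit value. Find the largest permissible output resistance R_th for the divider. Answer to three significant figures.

Loading drop = R_th/(R_th + R_L) ≤ 0.0570, so R_th ≤ R_L · ε/(1−ε) = 1.80 kΩ × 0.0570/0.9430 = 109 Ω.

R_th ≤ 109 Ω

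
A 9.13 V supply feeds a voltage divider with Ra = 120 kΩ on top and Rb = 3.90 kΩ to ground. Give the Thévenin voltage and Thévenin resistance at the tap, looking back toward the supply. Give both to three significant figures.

V_th is the open-circuit tap voltage: 9.13 × 3.90/(120 + 3.90) = 0.287 V.
With the supply zeroed, Ra and Rb appear in parallel from the tap: R_th = Ra‖Rb = (120 × 3.90)/123.9 = 3.78 kΩ.

V_th = 0.287 V, R_th = 3.78 kΩ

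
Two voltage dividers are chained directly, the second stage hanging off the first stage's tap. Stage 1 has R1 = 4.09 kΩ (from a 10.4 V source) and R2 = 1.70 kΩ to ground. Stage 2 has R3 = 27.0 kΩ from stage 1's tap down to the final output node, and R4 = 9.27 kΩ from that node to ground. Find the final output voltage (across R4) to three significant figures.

V_out ≈ 0.755 V

Stage 2 presents R3+R4 = 36.27 kΩ as a load on stage 1's tap.
Stage 1's lower leg becomes R2‖(R3+R4) = 1.624 kΩ, so V_mid = 10.4 × 1.624/5.714 = 2.956 V.
Stage 2 is itself unloaded: V_out = V_mid × R4/(R3+R4) = 2.956 × 9.27/36.27 = 0.755 V.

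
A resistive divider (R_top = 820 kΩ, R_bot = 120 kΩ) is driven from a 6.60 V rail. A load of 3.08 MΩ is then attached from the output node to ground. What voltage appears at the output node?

The load sits in parallel with R_bot: R_bot‖R_L = (120 × 3080) / (120 + 3080) = 115.5 kΩ.
V_out = 6.60 × 115.5 / (820 + 115.5) = 6.60 × 115.5/935.5 = 0.815 V.
(Unloaded it would have been 0.843 V.)

V_out ≈ 0.815 V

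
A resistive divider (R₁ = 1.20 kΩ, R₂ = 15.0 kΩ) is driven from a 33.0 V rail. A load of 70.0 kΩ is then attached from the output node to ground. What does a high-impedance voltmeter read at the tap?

V_out ≈ 30.1 V

The load sits in parallel with R₂: R₂‖R_L = (15.0 × 70.0) / (15.0 + 70.0) = 12.35 kΩ.
V_out = 33.0 × 12.35 / (1.20 + 12.35) = 33.0 × 12.35/13.55 = 30.1 V.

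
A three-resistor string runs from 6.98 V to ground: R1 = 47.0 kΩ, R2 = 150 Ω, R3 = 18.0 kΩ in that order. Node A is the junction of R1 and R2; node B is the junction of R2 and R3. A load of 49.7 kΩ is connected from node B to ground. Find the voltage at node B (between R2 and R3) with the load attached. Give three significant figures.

At node B, R3 is in parallel with the load: R3‖R_L = 13210 Ω.
Below node A the resistance is R2 + (R3‖R_L) = 13360 Ω, so V_A = 6.98 × 13360/60360 = 1.545 V.
Then V_B = V_A × (R3‖R_L)/(R2 + R3‖R_L) = 1.545 × 13210/13360 = 1.53 V.

V ≈ 1.53 V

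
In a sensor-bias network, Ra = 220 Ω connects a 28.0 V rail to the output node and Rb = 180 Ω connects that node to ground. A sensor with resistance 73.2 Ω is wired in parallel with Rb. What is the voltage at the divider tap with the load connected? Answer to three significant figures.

The load sits in parallel with Rb: Rb‖R_L = (180 × 73.2) / (180 + 73.2) = 52.04 Ω.
V_out = 28.0 × 52.04 / (220 + 52.04) = 28.0 × 52.04/272.0 = 5.36 V.
(Unloaded it would have been 12.6 V.)

V_out ≈ 5.36 V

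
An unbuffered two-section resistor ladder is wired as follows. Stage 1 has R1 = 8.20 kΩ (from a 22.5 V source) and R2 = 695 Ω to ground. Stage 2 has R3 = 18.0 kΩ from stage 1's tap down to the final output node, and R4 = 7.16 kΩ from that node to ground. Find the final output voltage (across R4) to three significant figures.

V_out ≈ 0.488 V

Stage 2 presents R3+R4 = 25160 Ω as a load on stage 1's tap.
Stage 1's lower leg becomes R2‖(R3+R4) = 676.3 Ω, so V_mid = 22.5 × 676.3/8876 = 1.714 V.
Stage 2 is itself unloaded: V_out = V_mid × R4/(R3+R4) = 1.714 × 7160/25160 = 0.488 V.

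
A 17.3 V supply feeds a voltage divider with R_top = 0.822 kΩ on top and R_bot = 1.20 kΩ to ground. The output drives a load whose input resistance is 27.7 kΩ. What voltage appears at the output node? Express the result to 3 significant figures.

V_out ≈ 10.1 V

The load sits in parallel with R_bot: R_bot‖R_L = (1200 × 27700) / (1200 + 27700) = 1150 Ω.
V_out = 17.3 × 1150 / (822 + 1150) = 17.3 × 1150/1972 = 10.1 V.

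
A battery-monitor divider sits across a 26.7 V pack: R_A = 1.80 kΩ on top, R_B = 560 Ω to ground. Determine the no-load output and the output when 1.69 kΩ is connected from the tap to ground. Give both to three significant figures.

Open-circuit: V = 26.7 × 560/(1800 + 560) = 6.34 V.
With the load, R_B becomes R_B‖R_L = 420.6 Ω, so V = 26.7 × 420.6/2221 = 5.06 V.

Unloaded: 6.34 V; loaded: 5.06 V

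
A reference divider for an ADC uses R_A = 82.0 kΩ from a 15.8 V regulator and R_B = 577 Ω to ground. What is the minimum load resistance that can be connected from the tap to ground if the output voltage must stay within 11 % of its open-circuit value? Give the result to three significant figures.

Output resistance R_th = R_A‖R_B = (82000 × 577)/82580 = 573.0 Ω.
The fractional drop is R_th/(R_th + R_L); requiring this ≤ 0.110 gives R_L ≥ R_th(1/0.110 − 1) = 573.0 × 8.091 = 4.64 kΩ.

R_L(min) ≈ 4.64 kΩ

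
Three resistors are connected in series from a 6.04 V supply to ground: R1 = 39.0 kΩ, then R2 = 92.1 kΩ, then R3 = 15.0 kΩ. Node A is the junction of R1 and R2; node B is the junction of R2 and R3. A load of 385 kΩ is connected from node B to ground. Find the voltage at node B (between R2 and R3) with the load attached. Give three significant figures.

V ≈ 0.599 V

At node B, R3 is in parallel with the load: R3‖R_L = 14.44 kΩ.
Below node A the resistance is R2 + (R3‖R_L) = 106.5 kΩ, so V_A = 6.04 × 106.5/145.5 = 4.421 V.
Then V_B = V_A × (R3‖R_L)/(R2 + R3‖R_L) = 4.421 × 14.44/106.5 = 0.599 V.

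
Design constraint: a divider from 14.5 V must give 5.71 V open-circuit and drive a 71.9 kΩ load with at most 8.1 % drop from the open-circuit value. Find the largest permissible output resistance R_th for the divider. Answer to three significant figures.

R_th ≤ 6.34 kΩ

Loading drop = R_th/(R_th + R_L) ≤ 0.0810, so R_th ≤ R_L · ε/(1−ε) = 71.9 kΩ × 0.0810/0.9190 = 6.34 kΩ.
(Any R1, R2 with R2/(R1+R2) = 0.394 and R1‖R2 ≤ 6.34 kΩ will meet the spec.)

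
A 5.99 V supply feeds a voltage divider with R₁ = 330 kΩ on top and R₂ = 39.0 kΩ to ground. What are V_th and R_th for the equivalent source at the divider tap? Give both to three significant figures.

V_th = 0.633 V, R_th = 34.9 kΩ

V_th is the open-circuit tap voltage: 5.99 × 39.0/(330 + 39.0) = 0.633 V.
With the supply zeroed, R₁ and R₂ appear in parallel from the tap: R_th = R₁‖R₂ = (330 × 39.0)/369.0 = 34.9 kΩ.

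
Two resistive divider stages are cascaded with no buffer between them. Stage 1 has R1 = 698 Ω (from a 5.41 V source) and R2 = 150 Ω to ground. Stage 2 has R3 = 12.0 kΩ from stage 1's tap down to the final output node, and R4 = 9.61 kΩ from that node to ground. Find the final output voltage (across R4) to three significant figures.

Stage 2 presents R3+R4 = 21610 Ω as a load on stage 1's tap.
Stage 1's lower leg becomes R2‖(R3+R4) = 149.0 Ω, so V_mid = 5.41 × 149.0/847.0 = 0.9515 V.
Stage 2 is itself unloaded: V_out = V_mid × R4/(R3+R4) = 0.9515 × 9610/21610 = 0.423 V.

V_out ≈ 0.423 V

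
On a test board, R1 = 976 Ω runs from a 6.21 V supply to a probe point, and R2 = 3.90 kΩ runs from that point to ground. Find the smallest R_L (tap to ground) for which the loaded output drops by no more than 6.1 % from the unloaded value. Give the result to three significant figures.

R_L(min) ≈ 12.0 kΩ

Output resistance R_th = R1‖R2 = (976 × 3900)/4876 = 780.6 Ω.
The fractional drop is R_th/(R_th + R_L); requiring this ≤ 0.0610 gives R_L ≥ R_th(1/0.0610 − 1) = 780.6 × 15.39 = 12.0 kΩ.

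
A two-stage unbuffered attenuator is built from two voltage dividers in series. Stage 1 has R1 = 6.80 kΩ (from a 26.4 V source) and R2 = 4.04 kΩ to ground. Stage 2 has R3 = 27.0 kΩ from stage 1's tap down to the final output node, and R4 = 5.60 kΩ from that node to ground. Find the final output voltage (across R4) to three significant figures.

V_out ≈ 1.57 V

Stage 2 presents R3+R4 = 32.60 kΩ as a load on stage 1's tap.
Stage 1's lower leg becomes R2‖(R3+R4) = 3.595 kΩ, so V_mid = 26.4 × 3.595/10.39 = 9.129 V.
Stage 2 is itself unloaded: V_out = V_mid × R4/(R3+R4) = 9.129 × 5.60/32.60 = 1.57 V.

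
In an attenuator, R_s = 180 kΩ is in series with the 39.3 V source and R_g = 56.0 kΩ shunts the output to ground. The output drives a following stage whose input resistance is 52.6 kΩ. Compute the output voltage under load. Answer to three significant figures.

The load sits in parallel with R_g: R_g‖R_L = (56.0 × 52.6) / (56.0 + 52.6) = 27.12 kΩ.
V_out = 39.3 × 27.12 / (180 + 27.12) = 39.3 × 27.12/207.1 = 5.15 V.

V_out ≈ 5.15 V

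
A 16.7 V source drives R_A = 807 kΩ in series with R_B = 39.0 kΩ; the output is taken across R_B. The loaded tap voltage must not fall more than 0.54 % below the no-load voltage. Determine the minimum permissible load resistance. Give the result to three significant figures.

R_L(min) ≈ 6.85 MΩ

Output resistance R_th = R_A‖R_B = (807 × 39.0)/846.0 = 37.20 kΩ.
The fractional drop is R_th/(R_th + R_L); requiring this ≤ 0.00540 gives R_L ≥ R_th(1/0.00540 − 1) = 37.20 × 184.2 = 6.85 MΩ.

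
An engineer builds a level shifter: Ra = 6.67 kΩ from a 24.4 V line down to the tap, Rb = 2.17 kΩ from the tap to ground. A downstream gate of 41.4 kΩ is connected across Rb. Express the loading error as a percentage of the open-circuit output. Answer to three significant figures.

3.80 %

The divider's output (Thévenin) resistance is Ra‖Rb = 1.637 kΩ.
Fractional drop under load = R_th/(R_th + R_L) = 1.637 / (1.637 + 41.4) = 0.03804.
So the output falls by 3.80 %.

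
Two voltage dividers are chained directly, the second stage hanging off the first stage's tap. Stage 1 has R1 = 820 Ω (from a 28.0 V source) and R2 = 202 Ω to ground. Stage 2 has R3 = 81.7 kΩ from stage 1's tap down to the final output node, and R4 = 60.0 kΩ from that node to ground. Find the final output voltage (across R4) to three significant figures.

Stage 2 presents R3+R4 = 141700 Ω as a load on stage 1's tap.
Stage 1's lower leg becomes R2‖(R3+R4) = 201.7 Ω, so V_mid = 28.0 × 201.7/1022 = 5.528 V.
Stage 2 is itself unloaded: V_out = V_mid × R4/(R3+R4) = 5.528 × 60000/141700 = 2.34 V.

V_out ≈ 2.34 V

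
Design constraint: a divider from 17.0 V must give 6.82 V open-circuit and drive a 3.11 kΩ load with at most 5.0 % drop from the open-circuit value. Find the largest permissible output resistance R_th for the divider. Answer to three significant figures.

Loading drop = R_th/(R_th + R_L) ≤ 0.0500, so R_th ≤ R_L · ε/(1−ε) = 3.11 kΩ × 0.0500/0.9500 = 164 Ω.
(Any R1, R2 with R2/(R1+R2) = 0.401 and R1‖R2 ≤ 164 Ω will meet the spec.)

R_th ≤ 164 Ω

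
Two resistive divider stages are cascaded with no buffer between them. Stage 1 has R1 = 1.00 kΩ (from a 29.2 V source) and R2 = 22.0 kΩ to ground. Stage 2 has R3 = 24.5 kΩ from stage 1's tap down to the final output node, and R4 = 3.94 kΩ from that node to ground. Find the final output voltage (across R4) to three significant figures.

V_out ≈ 3.74 V

Stage 2 presents R3+R4 = 28.44 kΩ as a load on stage 1's tap.
Stage 1's lower leg becomes R2‖(R3+R4) = 12.40 kΩ, so V_mid = 29.2 × 12.40/13.40 = 27.02 V.
Stage 2 is itself unloaded: V_out = V_mid × R4/(R3+R4) = 27.02 × 3.94/28.44 = 3.74 V.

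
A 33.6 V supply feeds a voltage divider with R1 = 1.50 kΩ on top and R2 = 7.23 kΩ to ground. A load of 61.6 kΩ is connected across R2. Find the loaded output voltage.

The load sits in parallel with R2: R2‖R_L = (7.23 × 61.6) / (7.23 + 61.6) = 6.471 kΩ.
V_out = 33.6 × 6.471 / (1.50 + 6.471) = 33.6 × 6.471/7.971 = 27.3 V.

V_out ≈ 27.3 V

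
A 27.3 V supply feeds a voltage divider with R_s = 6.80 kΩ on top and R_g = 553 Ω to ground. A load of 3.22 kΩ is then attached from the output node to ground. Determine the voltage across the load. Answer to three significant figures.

The load sits in parallel with R_g: R_g‖R_L = (553 × 3220) / (553 + 3220) = 471.9 Ω.
V_out = 27.3 × 471.9 / (6800 + 471.9) = 27.3 × 471.9/7272 = 1.77 V.

V_out ≈ 1.77 V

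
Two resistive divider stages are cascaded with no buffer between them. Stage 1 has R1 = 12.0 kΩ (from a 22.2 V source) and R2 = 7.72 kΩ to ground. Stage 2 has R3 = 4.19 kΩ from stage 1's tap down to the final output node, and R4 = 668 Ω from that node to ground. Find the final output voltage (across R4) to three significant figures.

Stage 2 presents R3+R4 = 4858 Ω as a load on stage 1's tap.
Stage 1's lower leg becomes R2‖(R3+R4) = 2982 Ω, so V_mid = 22.2 × 2982/14980 = 4.418 V.
Stage 2 is itself unloaded: V_out = V_mid × R4/(R3+R4) = 4.418 × 668/4858 = 0.608 V.

V_out ≈ 0.608 V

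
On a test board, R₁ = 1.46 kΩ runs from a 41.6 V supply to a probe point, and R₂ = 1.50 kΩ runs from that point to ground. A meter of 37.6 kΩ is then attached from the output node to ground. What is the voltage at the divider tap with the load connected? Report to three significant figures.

V_out ≈ 20.7 V

The load sits in parallel with R₂: R₂‖R_L = (1.50 × 37.6) / (1.50 + 37.6) = 1.442 kΩ.
V_out = 41.6 × 1.442 / (1.46 + 1.442) = 41.6 × 1.442/2.902 = 20.7 V.
(Unloaded it would have been 21.1 V.)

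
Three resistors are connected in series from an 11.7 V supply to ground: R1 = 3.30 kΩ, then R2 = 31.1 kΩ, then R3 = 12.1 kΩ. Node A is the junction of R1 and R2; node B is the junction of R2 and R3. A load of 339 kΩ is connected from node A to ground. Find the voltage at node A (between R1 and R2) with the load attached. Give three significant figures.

V ≈ 10.8 V

Below node A the series string R2+R3 = 43.20 kΩ sits in parallel with the 339 kΩ load: 38.32 kΩ.
V_A = 11.7 × 38.32/(3.30 + 38.32) = 10.8 V.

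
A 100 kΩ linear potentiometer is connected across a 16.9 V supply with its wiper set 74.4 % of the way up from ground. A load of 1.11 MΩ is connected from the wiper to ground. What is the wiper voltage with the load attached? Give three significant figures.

The wiper splits the pot into (1−α)R = 25.60 kΩ above and αR = 74.40 kΩ below.
Lower section ‖ load = 69.73 kΩ.
V_wiper = 16.9 × 69.73/(25.60 + 69.73) = 12.4 V.

V ≈ 12.4 V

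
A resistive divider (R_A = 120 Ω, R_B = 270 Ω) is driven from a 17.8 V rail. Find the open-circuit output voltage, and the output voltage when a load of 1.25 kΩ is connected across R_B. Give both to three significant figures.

Unloaded: 12.3 V; loaded: 11.6 V

Open-circuit: V = 17.8 × 270/(120 + 270) = 12.3 V.
With the load, R_B becomes R_B‖R_L = 222.0 Ω, so V = 17.8 × 222.0/342.0 = 11.6 V.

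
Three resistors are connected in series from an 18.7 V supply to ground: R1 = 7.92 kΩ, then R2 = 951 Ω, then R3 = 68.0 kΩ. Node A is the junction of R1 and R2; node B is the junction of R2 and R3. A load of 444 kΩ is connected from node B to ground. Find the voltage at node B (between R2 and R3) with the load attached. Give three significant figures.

V ≈ 16.3 V

At node B, R3 is in parallel with the load: R3‖R_L = 58970 Ω.
Below node A the resistance is R2 + (R3‖R_L) = 59920 Ω, so V_A = 18.7 × 59920/67840 = 16.52 V.
Then V_B = V_A × (R3‖R_L)/(R2 + R3‖R_L) = 16.52 × 58970/59920 = 16.3 V.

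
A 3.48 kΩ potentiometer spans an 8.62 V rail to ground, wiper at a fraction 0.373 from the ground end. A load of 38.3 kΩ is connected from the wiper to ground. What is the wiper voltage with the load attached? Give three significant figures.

V ≈ 3.15 V

The wiper splits the pot into (1−α)R = 2.182 kΩ above and αR = 1.298 kΩ below.
Lower section ‖ load = 1.255 kΩ.
V_wiper = 8.62 × 1.255/(2.182 + 1.255) = 3.15 V.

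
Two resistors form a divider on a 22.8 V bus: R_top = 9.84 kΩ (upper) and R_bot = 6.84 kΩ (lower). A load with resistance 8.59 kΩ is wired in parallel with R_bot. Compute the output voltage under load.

The load sits in parallel with R_bot: R_bot‖R_L = (6.84 × 8.59) / (6.84 + 8.59) = 3.808 kΩ.
V_out = 22.8 × 3.808 / (9.84 + 3.808) = 22.8 × 3.808/13.65 = 6.36 V.

V_out ≈ 6.36 V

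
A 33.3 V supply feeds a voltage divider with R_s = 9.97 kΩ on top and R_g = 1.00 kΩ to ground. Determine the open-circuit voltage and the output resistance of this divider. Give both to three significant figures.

V_th is the open-circuit tap voltage: 33.3 × 1.00/(9.97 + 1.00) = 3.04 V.
With the supply zeroed, R_s and R_g appear in parallel from the tap: R_th = R_s‖R_g = (9.97 × 1.00)/10.97 = 909 Ω.

V_th = 3.04 V, R_th = 909 Ω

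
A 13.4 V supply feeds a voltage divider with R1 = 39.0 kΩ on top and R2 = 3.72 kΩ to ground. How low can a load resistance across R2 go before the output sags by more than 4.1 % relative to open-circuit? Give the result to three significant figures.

Output resistance R_th = R1‖R2 = (39.0 × 3.72)/42.72 = 3.396 kΩ.
The fractional drop is R_th/(R_th + R_L); requiring this ≤ 0.0410 gives R_L ≥ R_th(1/0.0410 − 1) = 3.396 × 23.39 = 79.4 kΩ.

R_L(min) ≈ 79.4 kΩ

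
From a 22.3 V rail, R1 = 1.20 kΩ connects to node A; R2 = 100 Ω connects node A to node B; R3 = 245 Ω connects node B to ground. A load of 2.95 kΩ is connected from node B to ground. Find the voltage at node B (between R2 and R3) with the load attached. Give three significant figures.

At node B, R3 is in parallel with the load: R3‖R_L = 226.2 Ω.
Below node A the resistance is R2 + (R3‖R_L) = 326.2 Ω, so V_A = 22.3 × 326.2/1526 = 4.766 V.
Then V_B = V_A × (R3‖R_L)/(R2 + R3‖R_L) = 4.766 × 226.2/326.2 = 3.31 V.

V ≈ 3.31 V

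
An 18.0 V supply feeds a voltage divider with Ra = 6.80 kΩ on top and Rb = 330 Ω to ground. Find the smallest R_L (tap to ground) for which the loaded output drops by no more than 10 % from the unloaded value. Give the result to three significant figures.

R_L(min) ≈ 2.83 kΩ

Output resistance R_th = Ra‖Rb = (6800 × 330)/7130 = 314.7 Ω.
The fractional drop is R_th/(R_th + R_L); requiring this ≤ 0.100 gives R_L ≥ R_th(1/0.100 − 1) = 314.7 × 9.000 = 2.83 kΩ.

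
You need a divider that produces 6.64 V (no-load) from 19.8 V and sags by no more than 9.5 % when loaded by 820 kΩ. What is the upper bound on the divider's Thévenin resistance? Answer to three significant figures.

Loading drop = R_th/(R_th + R_L) ≤ 0.0950, so R_th ≤ R_L · ε/(1−ε) = 820 kΩ × 0.0950/0.9050 = 86.1 kΩ.

R_th ≤ 86.1 kΩ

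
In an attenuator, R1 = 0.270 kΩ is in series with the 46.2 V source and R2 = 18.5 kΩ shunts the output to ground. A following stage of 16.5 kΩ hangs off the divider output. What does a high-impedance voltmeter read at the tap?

The load sits in parallel with R2: R2‖R_L = (18500 × 16500) / (18500 + 16500) = 8721 Ω.
V_out = 46.2 × 8721 / (270 + 8721) = 46.2 × 8721/8991 = 44.8 V.

V_out ≈ 44.8 V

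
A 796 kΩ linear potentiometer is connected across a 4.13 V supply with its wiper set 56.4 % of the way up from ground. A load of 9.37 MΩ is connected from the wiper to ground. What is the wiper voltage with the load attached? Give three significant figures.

V ≈ 2.28 V

The wiper splits the pot into (1−α)R = 347.1 kΩ above and αR = 448.9 kΩ below.
Lower section ‖ load = 428.4 kΩ.
V_wiper = 4.13 × 428.4/(347.1 + 428.4) = 2.28 V.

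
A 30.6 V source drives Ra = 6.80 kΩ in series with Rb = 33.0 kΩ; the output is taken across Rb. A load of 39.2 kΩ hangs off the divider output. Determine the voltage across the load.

V_out ≈ 22.2 V

The load sits in parallel with Rb: Rb‖R_L = (33.0 × 39.2) / (33.0 + 39.2) = 17.92 kΩ.
V_out = 30.6 × 17.92 / (6.80 + 17.92) = 30.6 × 17.92/24.72 = 22.2 V.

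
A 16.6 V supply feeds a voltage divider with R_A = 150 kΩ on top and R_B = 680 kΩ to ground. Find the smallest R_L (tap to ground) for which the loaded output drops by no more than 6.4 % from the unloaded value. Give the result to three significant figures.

Output resistance R_th = R_A‖R_B = (150 × 680)/830.0 = 122.9 kΩ.
The fractional drop is R_th/(R_th + R_L); requiring this ≤ 0.0640 gives R_L ≥ R_th(1/0.0640 − 1) = 122.9 × 14.62 = 1.80 MΩ.

R_L(min) ≈ 1.80 MΩ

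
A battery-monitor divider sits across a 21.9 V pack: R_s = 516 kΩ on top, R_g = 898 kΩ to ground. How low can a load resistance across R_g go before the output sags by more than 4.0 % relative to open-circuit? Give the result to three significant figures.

R_L(min) ≈ 7.86 MΩ

Output resistance R_th = R_s‖R_g = (516 × 898)/1414 = 327.7 kΩ.
The fractional drop is R_th/(R_th + R_L); requiring this ≤ 0.0400 gives R_L ≥ R_th(1/0.0400 − 1) = 327.7 × 24.00 = 7.86 MΩ.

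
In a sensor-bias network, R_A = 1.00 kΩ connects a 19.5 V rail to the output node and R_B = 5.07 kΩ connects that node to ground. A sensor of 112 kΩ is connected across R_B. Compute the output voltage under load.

V_out ≈ 16.2 V

The load sits in parallel with R_B: R_B‖R_L = (5.07 × 112) / (5.07 + 112) = 4.850 kΩ.
V_out = 19.5 × 4.850 / (1.00 + 4.850) = 19.5 × 4.850/5.850 = 16.2 V.
(Unloaded it would have been 16.3 V.)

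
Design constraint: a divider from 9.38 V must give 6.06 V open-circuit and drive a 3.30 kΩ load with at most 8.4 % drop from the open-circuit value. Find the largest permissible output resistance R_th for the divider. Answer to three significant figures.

R_th ≤ 303 Ω

Loading drop = R_th/(R_th + R_L) ≤ 0.0840, so R_th ≤ R_L · ε/(1−ε) = 3.30 kΩ × 0.0840/0.9160 = 303 Ω.
(Any R1, R2 with R2/(R1+R2) = 0.646 and R1‖R2 ≤ 303 Ω will meet the spec.)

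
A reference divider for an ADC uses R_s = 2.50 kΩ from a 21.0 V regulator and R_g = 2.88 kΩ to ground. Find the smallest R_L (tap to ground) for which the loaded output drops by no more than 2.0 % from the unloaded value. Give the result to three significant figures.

Output resistance R_th = R_s‖R_g = (2.50 × 2.88)/5.380 = 1.338 kΩ.
The fractional drop is R_th/(R_th + R_L); requiring this ≤ 0.0200 gives R_L ≥ R_th(1/0.0200 − 1) = 1.338 × 49.00 = 65.6 kΩ.

R_L(min) ≈ 65.6 kΩ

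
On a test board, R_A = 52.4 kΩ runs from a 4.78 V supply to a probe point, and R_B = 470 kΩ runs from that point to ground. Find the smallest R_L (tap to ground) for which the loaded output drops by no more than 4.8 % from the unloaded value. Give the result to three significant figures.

R_L(min) ≈ 935 kΩ

Output resistance R_th = R_A‖R_B = (52.4 × 470)/522.4 = 47.14 kΩ.
The fractional drop is R_th/(R_th + R_L); requiring this ≤ 0.0480 gives R_L ≥ R_th(1/0.0480 − 1) = 47.14 × 19.83 = 935 kΩ.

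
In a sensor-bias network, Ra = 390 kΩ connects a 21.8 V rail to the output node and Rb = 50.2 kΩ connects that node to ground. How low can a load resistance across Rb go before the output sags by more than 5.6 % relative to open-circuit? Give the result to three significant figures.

Output resistance R_th = Ra‖Rb = (390 × 50.2)/440.2 = 44.48 kΩ.
The fractional drop is R_th/(R_th + R_L); requiring this ≤ 0.0560 gives R_L ≥ R_th(1/0.0560 − 1) = 44.48 × 16.86 = 750 kΩ.

R_L(min) ≈ 750 kΩ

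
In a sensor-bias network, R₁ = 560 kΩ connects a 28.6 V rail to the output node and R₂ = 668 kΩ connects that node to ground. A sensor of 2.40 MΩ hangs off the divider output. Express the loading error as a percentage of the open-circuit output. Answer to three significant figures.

11.3 %

The divider's output (Thévenin) resistance is R₁‖R₂ = 304.6 kΩ.
Fractional drop under load = R_th/(R_th + R_L) = 304.6 / (304.6 + 2400) = 0.1126.
So the output falls by 11.3 %.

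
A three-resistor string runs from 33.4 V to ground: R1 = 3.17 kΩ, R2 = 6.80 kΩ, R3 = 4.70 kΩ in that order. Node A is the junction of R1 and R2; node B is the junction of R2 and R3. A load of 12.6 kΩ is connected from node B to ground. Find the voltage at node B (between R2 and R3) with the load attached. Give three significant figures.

At node B, R3 is in parallel with the load: R3‖R_L = 3.423 kΩ.
Below node A the resistance is R2 + (R3‖R_L) = 10.22 kΩ, so V_A = 33.4 × 10.22/13.39 = 25.49 V.
Then V_B = V_A × (R3‖R_L)/(R2 + R3‖R_L) = 25.49 × 3.423/10.22 = 8.54 V.

V ≈ 8.54 V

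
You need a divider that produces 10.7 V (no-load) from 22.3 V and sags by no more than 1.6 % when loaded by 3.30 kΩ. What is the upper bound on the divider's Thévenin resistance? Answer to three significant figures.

Loading drop = R_th/(R_th + R_L) ≤ 0.0160, so R_th ≤ R_L · ε/(1−ε) = 3.30 kΩ × 0.0160/0.9840 = 53.7 Ω.
(Any R1, R2 with R2/(R1+R2) = 0.480 and R1‖R2 ≤ 53.7 Ω will meet the spec.)

R_th ≤ 53.7 Ω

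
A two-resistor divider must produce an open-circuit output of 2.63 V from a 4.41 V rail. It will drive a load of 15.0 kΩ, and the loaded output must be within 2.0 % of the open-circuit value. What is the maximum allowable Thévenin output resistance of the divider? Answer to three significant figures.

Loading drop = R_th/(R_th + R_L) ≤ 0.0200, so R_th ≤ R_L · ε/(1−ε) = 15.0 kΩ × 0.0200/0.9800 = 306 Ω.
(Any R1, R2 with R2/(R1+R2) = 0.596 and R1‖R2 ≤ 306 Ω will meet the spec.)

R_th ≤ 306 Ω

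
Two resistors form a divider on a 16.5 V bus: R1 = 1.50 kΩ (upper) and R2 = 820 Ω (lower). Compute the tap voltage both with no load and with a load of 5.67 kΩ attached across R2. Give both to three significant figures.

Open-circuit: V = 16.5 × 820/(1500 + 820) = 5.83 V.
With the load, R2 becomes R2‖R_L = 716.4 Ω, so V = 16.5 × 716.4/2216 = 5.33 V.

Unloaded: 5.83 V; loaded: 5.33 V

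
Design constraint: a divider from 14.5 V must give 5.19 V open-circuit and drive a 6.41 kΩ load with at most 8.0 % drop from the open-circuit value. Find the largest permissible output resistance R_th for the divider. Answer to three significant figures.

Loading drop = R_th/(R_th + R_L) ≤ 0.0800, so R_th ≤ R_L · ε/(1−ε) = 6.41 kΩ × 0.0800/0.9200 = 557 Ω.

R_th ≤ 557 Ω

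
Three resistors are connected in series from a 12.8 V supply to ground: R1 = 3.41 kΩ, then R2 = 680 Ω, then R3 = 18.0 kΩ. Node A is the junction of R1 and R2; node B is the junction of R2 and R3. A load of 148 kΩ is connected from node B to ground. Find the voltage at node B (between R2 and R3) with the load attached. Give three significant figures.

At node B, R3 is in parallel with the load: R3‖R_L = 16050 Ω.
Below node A the resistance is R2 + (R3‖R_L) = 16730 Ω, so V_A = 12.8 × 16730/20140 = 10.63 V.
Then V_B = V_A × (R3‖R_L)/(R2 + R3‖R_L) = 10.63 × 16050/16730 = 10.2 V.

V ≈ 10.2 V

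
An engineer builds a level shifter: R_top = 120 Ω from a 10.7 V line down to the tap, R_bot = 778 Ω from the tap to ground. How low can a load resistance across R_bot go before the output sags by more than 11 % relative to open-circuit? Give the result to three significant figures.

R_L(min) ≈ 841 Ω

Output resistance R_th = R_top‖R_bot = (120 × 778)/898.0 = 104.0 Ω.
The fractional drop is R_th/(R_th + R_L); requiring this ≤ 0.110 gives R_L ≥ R_th(1/0.110 − 1) = 104.0 × 8.091 = 841 Ω.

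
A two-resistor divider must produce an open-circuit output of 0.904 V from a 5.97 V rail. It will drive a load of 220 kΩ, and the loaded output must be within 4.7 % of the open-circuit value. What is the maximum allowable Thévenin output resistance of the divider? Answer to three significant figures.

R_th ≤ 10.8 kΩ

Loading drop = R_th/(R_th + R_L) ≤ 0.0470, so R_th ≤ R_L · ε/(1−ε) = 220 kΩ × 0.0470/0.9530 = 10.8 kΩ.
(Any R1, R2 with R2/(R1+R2) = 0.151 and R1‖R2 ≤ 10.8 kΩ will meet the spec.)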